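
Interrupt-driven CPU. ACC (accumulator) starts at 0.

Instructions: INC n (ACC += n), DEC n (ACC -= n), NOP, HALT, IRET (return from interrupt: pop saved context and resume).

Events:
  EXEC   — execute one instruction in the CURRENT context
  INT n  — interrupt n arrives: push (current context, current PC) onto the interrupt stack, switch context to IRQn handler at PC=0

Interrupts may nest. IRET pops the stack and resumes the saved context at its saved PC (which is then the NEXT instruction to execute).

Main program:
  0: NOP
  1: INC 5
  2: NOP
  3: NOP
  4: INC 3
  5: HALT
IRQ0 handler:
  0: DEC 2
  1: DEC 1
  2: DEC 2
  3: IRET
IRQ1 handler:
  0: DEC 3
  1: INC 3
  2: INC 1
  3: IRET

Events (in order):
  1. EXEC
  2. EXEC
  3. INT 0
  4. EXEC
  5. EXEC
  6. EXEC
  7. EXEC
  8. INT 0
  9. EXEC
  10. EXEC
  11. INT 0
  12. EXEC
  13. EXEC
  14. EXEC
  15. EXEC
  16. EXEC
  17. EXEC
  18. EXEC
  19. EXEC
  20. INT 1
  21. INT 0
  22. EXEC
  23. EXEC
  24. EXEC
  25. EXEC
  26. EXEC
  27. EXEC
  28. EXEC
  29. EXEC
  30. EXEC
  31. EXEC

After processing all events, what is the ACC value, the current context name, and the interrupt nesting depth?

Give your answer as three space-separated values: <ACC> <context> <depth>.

Event 1 (EXEC): [MAIN] PC=0: NOP
Event 2 (EXEC): [MAIN] PC=1: INC 5 -> ACC=5
Event 3 (INT 0): INT 0 arrives: push (MAIN, PC=2), enter IRQ0 at PC=0 (depth now 1)
Event 4 (EXEC): [IRQ0] PC=0: DEC 2 -> ACC=3
Event 5 (EXEC): [IRQ0] PC=1: DEC 1 -> ACC=2
Event 6 (EXEC): [IRQ0] PC=2: DEC 2 -> ACC=0
Event 7 (EXEC): [IRQ0] PC=3: IRET -> resume MAIN at PC=2 (depth now 0)
Event 8 (INT 0): INT 0 arrives: push (MAIN, PC=2), enter IRQ0 at PC=0 (depth now 1)
Event 9 (EXEC): [IRQ0] PC=0: DEC 2 -> ACC=-2
Event 10 (EXEC): [IRQ0] PC=1: DEC 1 -> ACC=-3
Event 11 (INT 0): INT 0 arrives: push (IRQ0, PC=2), enter IRQ0 at PC=0 (depth now 2)
Event 12 (EXEC): [IRQ0] PC=0: DEC 2 -> ACC=-5
Event 13 (EXEC): [IRQ0] PC=1: DEC 1 -> ACC=-6
Event 14 (EXEC): [IRQ0] PC=2: DEC 2 -> ACC=-8
Event 15 (EXEC): [IRQ0] PC=3: IRET -> resume IRQ0 at PC=2 (depth now 1)
Event 16 (EXEC): [IRQ0] PC=2: DEC 2 -> ACC=-10
Event 17 (EXEC): [IRQ0] PC=3: IRET -> resume MAIN at PC=2 (depth now 0)
Event 18 (EXEC): [MAIN] PC=2: NOP
Event 19 (EXEC): [MAIN] PC=3: NOP
Event 20 (INT 1): INT 1 arrives: push (MAIN, PC=4), enter IRQ1 at PC=0 (depth now 1)
Event 21 (INT 0): INT 0 arrives: push (IRQ1, PC=0), enter IRQ0 at PC=0 (depth now 2)
Event 22 (EXEC): [IRQ0] PC=0: DEC 2 -> ACC=-12
Event 23 (EXEC): [IRQ0] PC=1: DEC 1 -> ACC=-13
Event 24 (EXEC): [IRQ0] PC=2: DEC 2 -> ACC=-15
Event 25 (EXEC): [IRQ0] PC=3: IRET -> resume IRQ1 at PC=0 (depth now 1)
Event 26 (EXEC): [IRQ1] PC=0: DEC 3 -> ACC=-18
Event 27 (EXEC): [IRQ1] PC=1: INC 3 -> ACC=-15
Event 28 (EXEC): [IRQ1] PC=2: INC 1 -> ACC=-14
Event 29 (EXEC): [IRQ1] PC=3: IRET -> resume MAIN at PC=4 (depth now 0)
Event 30 (EXEC): [MAIN] PC=4: INC 3 -> ACC=-11
Event 31 (EXEC): [MAIN] PC=5: HALT

Answer: -11 MAIN 0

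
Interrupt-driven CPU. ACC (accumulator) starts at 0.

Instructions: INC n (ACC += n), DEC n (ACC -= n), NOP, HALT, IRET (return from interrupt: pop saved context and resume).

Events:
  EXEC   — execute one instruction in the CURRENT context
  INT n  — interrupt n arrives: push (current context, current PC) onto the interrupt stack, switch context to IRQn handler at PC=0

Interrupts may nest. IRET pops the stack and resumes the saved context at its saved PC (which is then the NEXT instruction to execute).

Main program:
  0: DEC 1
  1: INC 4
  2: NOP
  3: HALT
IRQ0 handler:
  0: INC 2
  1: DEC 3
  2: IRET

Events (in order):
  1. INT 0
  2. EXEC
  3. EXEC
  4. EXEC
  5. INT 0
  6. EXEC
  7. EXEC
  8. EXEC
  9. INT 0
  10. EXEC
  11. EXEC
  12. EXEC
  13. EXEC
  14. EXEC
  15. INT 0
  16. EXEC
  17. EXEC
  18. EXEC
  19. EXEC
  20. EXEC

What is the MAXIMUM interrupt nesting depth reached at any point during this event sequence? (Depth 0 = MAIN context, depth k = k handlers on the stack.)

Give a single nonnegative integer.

Event 1 (INT 0): INT 0 arrives: push (MAIN, PC=0), enter IRQ0 at PC=0 (depth now 1) [depth=1]
Event 2 (EXEC): [IRQ0] PC=0: INC 2 -> ACC=2 [depth=1]
Event 3 (EXEC): [IRQ0] PC=1: DEC 3 -> ACC=-1 [depth=1]
Event 4 (EXEC): [IRQ0] PC=2: IRET -> resume MAIN at PC=0 (depth now 0) [depth=0]
Event 5 (INT 0): INT 0 arrives: push (MAIN, PC=0), enter IRQ0 at PC=0 (depth now 1) [depth=1]
Event 6 (EXEC): [IRQ0] PC=0: INC 2 -> ACC=1 [depth=1]
Event 7 (EXEC): [IRQ0] PC=1: DEC 3 -> ACC=-2 [depth=1]
Event 8 (EXEC): [IRQ0] PC=2: IRET -> resume MAIN at PC=0 (depth now 0) [depth=0]
Event 9 (INT 0): INT 0 arrives: push (MAIN, PC=0), enter IRQ0 at PC=0 (depth now 1) [depth=1]
Event 10 (EXEC): [IRQ0] PC=0: INC 2 -> ACC=0 [depth=1]
Event 11 (EXEC): [IRQ0] PC=1: DEC 3 -> ACC=-3 [depth=1]
Event 12 (EXEC): [IRQ0] PC=2: IRET -> resume MAIN at PC=0 (depth now 0) [depth=0]
Event 13 (EXEC): [MAIN] PC=0: DEC 1 -> ACC=-4 [depth=0]
Event 14 (EXEC): [MAIN] PC=1: INC 4 -> ACC=0 [depth=0]
Event 15 (INT 0): INT 0 arrives: push (MAIN, PC=2), enter IRQ0 at PC=0 (depth now 1) [depth=1]
Event 16 (EXEC): [IRQ0] PC=0: INC 2 -> ACC=2 [depth=1]
Event 17 (EXEC): [IRQ0] PC=1: DEC 3 -> ACC=-1 [depth=1]
Event 18 (EXEC): [IRQ0] PC=2: IRET -> resume MAIN at PC=2 (depth now 0) [depth=0]
Event 19 (EXEC): [MAIN] PC=2: NOP [depth=0]
Event 20 (EXEC): [MAIN] PC=3: HALT [depth=0]
Max depth observed: 1

Answer: 1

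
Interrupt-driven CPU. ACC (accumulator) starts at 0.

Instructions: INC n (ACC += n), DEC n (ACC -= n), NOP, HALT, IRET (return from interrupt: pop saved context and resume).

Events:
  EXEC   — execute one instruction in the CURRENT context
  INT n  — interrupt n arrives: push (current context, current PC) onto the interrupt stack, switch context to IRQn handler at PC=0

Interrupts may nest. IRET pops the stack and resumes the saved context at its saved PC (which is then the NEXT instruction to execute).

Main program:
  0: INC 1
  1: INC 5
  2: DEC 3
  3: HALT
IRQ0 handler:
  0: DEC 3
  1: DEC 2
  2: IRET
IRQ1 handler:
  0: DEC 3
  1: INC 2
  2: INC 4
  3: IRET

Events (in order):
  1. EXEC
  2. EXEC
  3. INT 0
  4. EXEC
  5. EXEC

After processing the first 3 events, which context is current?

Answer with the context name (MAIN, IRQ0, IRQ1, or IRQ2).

Event 1 (EXEC): [MAIN] PC=0: INC 1 -> ACC=1
Event 2 (EXEC): [MAIN] PC=1: INC 5 -> ACC=6
Event 3 (INT 0): INT 0 arrives: push (MAIN, PC=2), enter IRQ0 at PC=0 (depth now 1)

Answer: IRQ0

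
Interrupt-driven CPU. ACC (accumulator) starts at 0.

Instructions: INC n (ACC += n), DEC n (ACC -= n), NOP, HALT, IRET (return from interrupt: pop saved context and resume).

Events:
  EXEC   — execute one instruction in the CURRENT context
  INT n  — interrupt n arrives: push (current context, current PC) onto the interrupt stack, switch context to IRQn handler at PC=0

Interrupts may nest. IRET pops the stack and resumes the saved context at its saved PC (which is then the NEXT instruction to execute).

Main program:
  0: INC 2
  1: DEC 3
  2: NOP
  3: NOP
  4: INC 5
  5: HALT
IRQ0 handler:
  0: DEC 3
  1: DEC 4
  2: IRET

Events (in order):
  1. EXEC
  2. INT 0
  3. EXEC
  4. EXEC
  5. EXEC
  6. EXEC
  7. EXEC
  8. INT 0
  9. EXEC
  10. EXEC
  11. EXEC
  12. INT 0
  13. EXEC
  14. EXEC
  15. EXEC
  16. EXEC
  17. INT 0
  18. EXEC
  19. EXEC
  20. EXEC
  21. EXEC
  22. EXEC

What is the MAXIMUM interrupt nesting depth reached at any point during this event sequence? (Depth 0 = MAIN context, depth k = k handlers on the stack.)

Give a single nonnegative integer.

Answer: 1

Derivation:
Event 1 (EXEC): [MAIN] PC=0: INC 2 -> ACC=2 [depth=0]
Event 2 (INT 0): INT 0 arrives: push (MAIN, PC=1), enter IRQ0 at PC=0 (depth now 1) [depth=1]
Event 3 (EXEC): [IRQ0] PC=0: DEC 3 -> ACC=-1 [depth=1]
Event 4 (EXEC): [IRQ0] PC=1: DEC 4 -> ACC=-5 [depth=1]
Event 5 (EXEC): [IRQ0] PC=2: IRET -> resume MAIN at PC=1 (depth now 0) [depth=0]
Event 6 (EXEC): [MAIN] PC=1: DEC 3 -> ACC=-8 [depth=0]
Event 7 (EXEC): [MAIN] PC=2: NOP [depth=0]
Event 8 (INT 0): INT 0 arrives: push (MAIN, PC=3), enter IRQ0 at PC=0 (depth now 1) [depth=1]
Event 9 (EXEC): [IRQ0] PC=0: DEC 3 -> ACC=-11 [depth=1]
Event 10 (EXEC): [IRQ0] PC=1: DEC 4 -> ACC=-15 [depth=1]
Event 11 (EXEC): [IRQ0] PC=2: IRET -> resume MAIN at PC=3 (depth now 0) [depth=0]
Event 12 (INT 0): INT 0 arrives: push (MAIN, PC=3), enter IRQ0 at PC=0 (depth now 1) [depth=1]
Event 13 (EXEC): [IRQ0] PC=0: DEC 3 -> ACC=-18 [depth=1]
Event 14 (EXEC): [IRQ0] PC=1: DEC 4 -> ACC=-22 [depth=1]
Event 15 (EXEC): [IRQ0] PC=2: IRET -> resume MAIN at PC=3 (depth now 0) [depth=0]
Event 16 (EXEC): [MAIN] PC=3: NOP [depth=0]
Event 17 (INT 0): INT 0 arrives: push (MAIN, PC=4), enter IRQ0 at PC=0 (depth now 1) [depth=1]
Event 18 (EXEC): [IRQ0] PC=0: DEC 3 -> ACC=-25 [depth=1]
Event 19 (EXEC): [IRQ0] PC=1: DEC 4 -> ACC=-29 [depth=1]
Event 20 (EXEC): [IRQ0] PC=2: IRET -> resume MAIN at PC=4 (depth now 0) [depth=0]
Event 21 (EXEC): [MAIN] PC=4: INC 5 -> ACC=-24 [depth=0]
Event 22 (EXEC): [MAIN] PC=5: HALT [depth=0]
Max depth observed: 1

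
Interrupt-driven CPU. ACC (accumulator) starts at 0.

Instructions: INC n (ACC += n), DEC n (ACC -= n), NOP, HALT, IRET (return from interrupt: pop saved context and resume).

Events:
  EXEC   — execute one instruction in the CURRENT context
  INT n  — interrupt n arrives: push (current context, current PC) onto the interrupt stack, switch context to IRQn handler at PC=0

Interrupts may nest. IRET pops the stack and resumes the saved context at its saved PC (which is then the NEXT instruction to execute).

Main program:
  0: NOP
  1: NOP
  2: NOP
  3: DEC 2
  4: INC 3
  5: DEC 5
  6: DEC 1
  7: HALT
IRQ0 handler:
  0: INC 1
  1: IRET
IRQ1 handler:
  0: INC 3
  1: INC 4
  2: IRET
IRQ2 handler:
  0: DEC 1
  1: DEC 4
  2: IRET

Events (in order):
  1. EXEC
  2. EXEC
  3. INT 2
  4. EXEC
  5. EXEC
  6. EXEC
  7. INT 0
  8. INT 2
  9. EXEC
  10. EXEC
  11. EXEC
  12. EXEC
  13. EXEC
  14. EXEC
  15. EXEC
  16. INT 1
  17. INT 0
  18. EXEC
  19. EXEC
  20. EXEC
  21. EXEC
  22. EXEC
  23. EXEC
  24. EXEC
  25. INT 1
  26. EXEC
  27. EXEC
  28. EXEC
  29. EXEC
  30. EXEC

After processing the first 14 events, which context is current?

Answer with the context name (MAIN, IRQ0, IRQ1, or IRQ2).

Event 1 (EXEC): [MAIN] PC=0: NOP
Event 2 (EXEC): [MAIN] PC=1: NOP
Event 3 (INT 2): INT 2 arrives: push (MAIN, PC=2), enter IRQ2 at PC=0 (depth now 1)
Event 4 (EXEC): [IRQ2] PC=0: DEC 1 -> ACC=-1
Event 5 (EXEC): [IRQ2] PC=1: DEC 4 -> ACC=-5
Event 6 (EXEC): [IRQ2] PC=2: IRET -> resume MAIN at PC=2 (depth now 0)
Event 7 (INT 0): INT 0 arrives: push (MAIN, PC=2), enter IRQ0 at PC=0 (depth now 1)
Event 8 (INT 2): INT 2 arrives: push (IRQ0, PC=0), enter IRQ2 at PC=0 (depth now 2)
Event 9 (EXEC): [IRQ2] PC=0: DEC 1 -> ACC=-6
Event 10 (EXEC): [IRQ2] PC=1: DEC 4 -> ACC=-10
Event 11 (EXEC): [IRQ2] PC=2: IRET -> resume IRQ0 at PC=0 (depth now 1)
Event 12 (EXEC): [IRQ0] PC=0: INC 1 -> ACC=-9
Event 13 (EXEC): [IRQ0] PC=1: IRET -> resume MAIN at PC=2 (depth now 0)
Event 14 (EXEC): [MAIN] PC=2: NOP

Answer: MAIN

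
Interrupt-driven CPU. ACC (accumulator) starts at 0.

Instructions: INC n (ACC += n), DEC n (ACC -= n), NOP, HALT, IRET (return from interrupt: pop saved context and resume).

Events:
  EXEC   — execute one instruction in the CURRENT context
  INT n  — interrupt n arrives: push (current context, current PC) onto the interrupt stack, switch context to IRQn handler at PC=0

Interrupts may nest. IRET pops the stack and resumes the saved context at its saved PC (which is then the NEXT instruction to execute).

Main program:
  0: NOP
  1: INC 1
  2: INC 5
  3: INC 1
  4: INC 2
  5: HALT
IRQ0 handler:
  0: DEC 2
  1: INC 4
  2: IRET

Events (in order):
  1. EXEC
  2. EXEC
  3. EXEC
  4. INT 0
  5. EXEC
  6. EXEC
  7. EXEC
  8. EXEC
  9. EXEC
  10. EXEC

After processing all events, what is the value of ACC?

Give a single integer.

Event 1 (EXEC): [MAIN] PC=0: NOP
Event 2 (EXEC): [MAIN] PC=1: INC 1 -> ACC=1
Event 3 (EXEC): [MAIN] PC=2: INC 5 -> ACC=6
Event 4 (INT 0): INT 0 arrives: push (MAIN, PC=3), enter IRQ0 at PC=0 (depth now 1)
Event 5 (EXEC): [IRQ0] PC=0: DEC 2 -> ACC=4
Event 6 (EXEC): [IRQ0] PC=1: INC 4 -> ACC=8
Event 7 (EXEC): [IRQ0] PC=2: IRET -> resume MAIN at PC=3 (depth now 0)
Event 8 (EXEC): [MAIN] PC=3: INC 1 -> ACC=9
Event 9 (EXEC): [MAIN] PC=4: INC 2 -> ACC=11
Event 10 (EXEC): [MAIN] PC=5: HALT

Answer: 11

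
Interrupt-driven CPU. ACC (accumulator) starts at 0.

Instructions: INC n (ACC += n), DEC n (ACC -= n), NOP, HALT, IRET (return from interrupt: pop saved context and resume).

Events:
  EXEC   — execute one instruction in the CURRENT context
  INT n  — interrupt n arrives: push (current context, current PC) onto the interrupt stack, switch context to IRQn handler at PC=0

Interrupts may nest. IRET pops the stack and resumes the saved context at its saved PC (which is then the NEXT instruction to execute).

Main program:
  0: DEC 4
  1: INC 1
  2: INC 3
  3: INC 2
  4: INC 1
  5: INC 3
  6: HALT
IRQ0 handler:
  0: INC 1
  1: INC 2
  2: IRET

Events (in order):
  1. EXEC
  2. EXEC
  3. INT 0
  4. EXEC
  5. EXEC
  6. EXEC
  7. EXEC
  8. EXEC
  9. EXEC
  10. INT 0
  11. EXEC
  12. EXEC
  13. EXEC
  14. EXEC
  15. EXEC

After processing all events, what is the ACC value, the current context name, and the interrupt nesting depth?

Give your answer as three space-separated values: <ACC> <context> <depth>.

Event 1 (EXEC): [MAIN] PC=0: DEC 4 -> ACC=-4
Event 2 (EXEC): [MAIN] PC=1: INC 1 -> ACC=-3
Event 3 (INT 0): INT 0 arrives: push (MAIN, PC=2), enter IRQ0 at PC=0 (depth now 1)
Event 4 (EXEC): [IRQ0] PC=0: INC 1 -> ACC=-2
Event 5 (EXEC): [IRQ0] PC=1: INC 2 -> ACC=0
Event 6 (EXEC): [IRQ0] PC=2: IRET -> resume MAIN at PC=2 (depth now 0)
Event 7 (EXEC): [MAIN] PC=2: INC 3 -> ACC=3
Event 8 (EXEC): [MAIN] PC=3: INC 2 -> ACC=5
Event 9 (EXEC): [MAIN] PC=4: INC 1 -> ACC=6
Event 10 (INT 0): INT 0 arrives: push (MAIN, PC=5), enter IRQ0 at PC=0 (depth now 1)
Event 11 (EXEC): [IRQ0] PC=0: INC 1 -> ACC=7
Event 12 (EXEC): [IRQ0] PC=1: INC 2 -> ACC=9
Event 13 (EXEC): [IRQ0] PC=2: IRET -> resume MAIN at PC=5 (depth now 0)
Event 14 (EXEC): [MAIN] PC=5: INC 3 -> ACC=12
Event 15 (EXEC): [MAIN] PC=6: HALT

Answer: 12 MAIN 0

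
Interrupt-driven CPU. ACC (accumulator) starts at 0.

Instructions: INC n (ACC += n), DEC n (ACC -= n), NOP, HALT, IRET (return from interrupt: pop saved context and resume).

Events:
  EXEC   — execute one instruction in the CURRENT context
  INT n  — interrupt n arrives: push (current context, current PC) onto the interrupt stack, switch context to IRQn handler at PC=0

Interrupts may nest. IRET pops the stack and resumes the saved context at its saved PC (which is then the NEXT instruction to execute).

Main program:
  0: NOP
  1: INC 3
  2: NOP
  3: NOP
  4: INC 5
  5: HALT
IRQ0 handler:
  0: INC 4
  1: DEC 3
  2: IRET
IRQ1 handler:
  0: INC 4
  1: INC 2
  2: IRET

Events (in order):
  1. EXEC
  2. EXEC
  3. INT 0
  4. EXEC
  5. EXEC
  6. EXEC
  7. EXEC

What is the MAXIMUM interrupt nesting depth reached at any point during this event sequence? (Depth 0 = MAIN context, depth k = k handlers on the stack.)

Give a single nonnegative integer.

Answer: 1

Derivation:
Event 1 (EXEC): [MAIN] PC=0: NOP [depth=0]
Event 2 (EXEC): [MAIN] PC=1: INC 3 -> ACC=3 [depth=0]
Event 3 (INT 0): INT 0 arrives: push (MAIN, PC=2), enter IRQ0 at PC=0 (depth now 1) [depth=1]
Event 4 (EXEC): [IRQ0] PC=0: INC 4 -> ACC=7 [depth=1]
Event 5 (EXEC): [IRQ0] PC=1: DEC 3 -> ACC=4 [depth=1]
Event 6 (EXEC): [IRQ0] PC=2: IRET -> resume MAIN at PC=2 (depth now 0) [depth=0]
Event 7 (EXEC): [MAIN] PC=2: NOP [depth=0]
Max depth observed: 1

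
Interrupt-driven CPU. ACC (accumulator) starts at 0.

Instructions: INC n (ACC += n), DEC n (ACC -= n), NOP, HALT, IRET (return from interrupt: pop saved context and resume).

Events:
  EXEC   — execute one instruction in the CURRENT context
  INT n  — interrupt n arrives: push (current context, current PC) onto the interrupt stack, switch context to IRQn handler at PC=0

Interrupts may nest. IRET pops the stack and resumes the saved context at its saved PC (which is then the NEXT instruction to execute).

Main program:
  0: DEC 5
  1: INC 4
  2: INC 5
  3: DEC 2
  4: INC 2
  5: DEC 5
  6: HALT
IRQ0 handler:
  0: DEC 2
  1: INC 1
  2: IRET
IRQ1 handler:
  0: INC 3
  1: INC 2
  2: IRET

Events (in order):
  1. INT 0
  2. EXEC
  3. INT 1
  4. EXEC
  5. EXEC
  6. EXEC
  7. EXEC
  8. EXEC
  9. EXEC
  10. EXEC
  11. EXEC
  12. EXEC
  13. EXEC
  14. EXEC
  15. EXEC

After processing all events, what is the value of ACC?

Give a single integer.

Event 1 (INT 0): INT 0 arrives: push (MAIN, PC=0), enter IRQ0 at PC=0 (depth now 1)
Event 2 (EXEC): [IRQ0] PC=0: DEC 2 -> ACC=-2
Event 3 (INT 1): INT 1 arrives: push (IRQ0, PC=1), enter IRQ1 at PC=0 (depth now 2)
Event 4 (EXEC): [IRQ1] PC=0: INC 3 -> ACC=1
Event 5 (EXEC): [IRQ1] PC=1: INC 2 -> ACC=3
Event 6 (EXEC): [IRQ1] PC=2: IRET -> resume IRQ0 at PC=1 (depth now 1)
Event 7 (EXEC): [IRQ0] PC=1: INC 1 -> ACC=4
Event 8 (EXEC): [IRQ0] PC=2: IRET -> resume MAIN at PC=0 (depth now 0)
Event 9 (EXEC): [MAIN] PC=0: DEC 5 -> ACC=-1
Event 10 (EXEC): [MAIN] PC=1: INC 4 -> ACC=3
Event 11 (EXEC): [MAIN] PC=2: INC 5 -> ACC=8
Event 12 (EXEC): [MAIN] PC=3: DEC 2 -> ACC=6
Event 13 (EXEC): [MAIN] PC=4: INC 2 -> ACC=8
Event 14 (EXEC): [MAIN] PC=5: DEC 5 -> ACC=3
Event 15 (EXEC): [MAIN] PC=6: HALT

Answer: 3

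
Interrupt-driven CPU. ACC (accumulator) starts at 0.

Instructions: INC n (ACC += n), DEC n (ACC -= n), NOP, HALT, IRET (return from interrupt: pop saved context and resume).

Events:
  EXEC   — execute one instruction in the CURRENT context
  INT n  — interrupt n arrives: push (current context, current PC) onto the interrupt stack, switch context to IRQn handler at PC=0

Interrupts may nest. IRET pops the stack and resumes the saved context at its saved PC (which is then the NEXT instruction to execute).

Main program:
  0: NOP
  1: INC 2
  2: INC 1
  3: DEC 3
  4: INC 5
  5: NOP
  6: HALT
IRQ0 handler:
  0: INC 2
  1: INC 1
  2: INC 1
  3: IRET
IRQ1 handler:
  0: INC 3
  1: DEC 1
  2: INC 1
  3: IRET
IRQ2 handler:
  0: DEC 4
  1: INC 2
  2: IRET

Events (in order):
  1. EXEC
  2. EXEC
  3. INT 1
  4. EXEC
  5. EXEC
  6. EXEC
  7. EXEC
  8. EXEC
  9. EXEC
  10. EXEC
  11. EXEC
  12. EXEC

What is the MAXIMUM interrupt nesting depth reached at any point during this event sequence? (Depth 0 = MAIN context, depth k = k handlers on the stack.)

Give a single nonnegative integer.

Event 1 (EXEC): [MAIN] PC=0: NOP [depth=0]
Event 2 (EXEC): [MAIN] PC=1: INC 2 -> ACC=2 [depth=0]
Event 3 (INT 1): INT 1 arrives: push (MAIN, PC=2), enter IRQ1 at PC=0 (depth now 1) [depth=1]
Event 4 (EXEC): [IRQ1] PC=0: INC 3 -> ACC=5 [depth=1]
Event 5 (EXEC): [IRQ1] PC=1: DEC 1 -> ACC=4 [depth=1]
Event 6 (EXEC): [IRQ1] PC=2: INC 1 -> ACC=5 [depth=1]
Event 7 (EXEC): [IRQ1] PC=3: IRET -> resume MAIN at PC=2 (depth now 0) [depth=0]
Event 8 (EXEC): [MAIN] PC=2: INC 1 -> ACC=6 [depth=0]
Event 9 (EXEC): [MAIN] PC=3: DEC 3 -> ACC=3 [depth=0]
Event 10 (EXEC): [MAIN] PC=4: INC 5 -> ACC=8 [depth=0]
Event 11 (EXEC): [MAIN] PC=5: NOP [depth=0]
Event 12 (EXEC): [MAIN] PC=6: HALT [depth=0]
Max depth observed: 1

Answer: 1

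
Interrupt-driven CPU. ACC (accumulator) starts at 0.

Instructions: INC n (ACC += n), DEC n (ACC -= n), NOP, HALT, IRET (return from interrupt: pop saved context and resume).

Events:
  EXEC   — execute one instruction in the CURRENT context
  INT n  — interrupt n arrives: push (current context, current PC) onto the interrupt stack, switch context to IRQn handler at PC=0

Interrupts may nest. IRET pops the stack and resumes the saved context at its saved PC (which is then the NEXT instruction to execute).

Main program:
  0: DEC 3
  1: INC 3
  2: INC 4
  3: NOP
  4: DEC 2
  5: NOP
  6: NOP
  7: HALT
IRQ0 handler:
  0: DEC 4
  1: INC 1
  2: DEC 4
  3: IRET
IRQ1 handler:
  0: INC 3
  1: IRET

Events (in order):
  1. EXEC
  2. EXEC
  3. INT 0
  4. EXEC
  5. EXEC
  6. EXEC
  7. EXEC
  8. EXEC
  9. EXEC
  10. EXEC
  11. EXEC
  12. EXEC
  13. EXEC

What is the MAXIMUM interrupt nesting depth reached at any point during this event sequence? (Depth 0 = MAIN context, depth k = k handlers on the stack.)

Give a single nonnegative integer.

Answer: 1

Derivation:
Event 1 (EXEC): [MAIN] PC=0: DEC 3 -> ACC=-3 [depth=0]
Event 2 (EXEC): [MAIN] PC=1: INC 3 -> ACC=0 [depth=0]
Event 3 (INT 0): INT 0 arrives: push (MAIN, PC=2), enter IRQ0 at PC=0 (depth now 1) [depth=1]
Event 4 (EXEC): [IRQ0] PC=0: DEC 4 -> ACC=-4 [depth=1]
Event 5 (EXEC): [IRQ0] PC=1: INC 1 -> ACC=-3 [depth=1]
Event 6 (EXEC): [IRQ0] PC=2: DEC 4 -> ACC=-7 [depth=1]
Event 7 (EXEC): [IRQ0] PC=3: IRET -> resume MAIN at PC=2 (depth now 0) [depth=0]
Event 8 (EXEC): [MAIN] PC=2: INC 4 -> ACC=-3 [depth=0]
Event 9 (EXEC): [MAIN] PC=3: NOP [depth=0]
Event 10 (EXEC): [MAIN] PC=4: DEC 2 -> ACC=-5 [depth=0]
Event 11 (EXEC): [MAIN] PC=5: NOP [depth=0]
Event 12 (EXEC): [MAIN] PC=6: NOP [depth=0]
Event 13 (EXEC): [MAIN] PC=7: HALT [depth=0]
Max depth observed: 1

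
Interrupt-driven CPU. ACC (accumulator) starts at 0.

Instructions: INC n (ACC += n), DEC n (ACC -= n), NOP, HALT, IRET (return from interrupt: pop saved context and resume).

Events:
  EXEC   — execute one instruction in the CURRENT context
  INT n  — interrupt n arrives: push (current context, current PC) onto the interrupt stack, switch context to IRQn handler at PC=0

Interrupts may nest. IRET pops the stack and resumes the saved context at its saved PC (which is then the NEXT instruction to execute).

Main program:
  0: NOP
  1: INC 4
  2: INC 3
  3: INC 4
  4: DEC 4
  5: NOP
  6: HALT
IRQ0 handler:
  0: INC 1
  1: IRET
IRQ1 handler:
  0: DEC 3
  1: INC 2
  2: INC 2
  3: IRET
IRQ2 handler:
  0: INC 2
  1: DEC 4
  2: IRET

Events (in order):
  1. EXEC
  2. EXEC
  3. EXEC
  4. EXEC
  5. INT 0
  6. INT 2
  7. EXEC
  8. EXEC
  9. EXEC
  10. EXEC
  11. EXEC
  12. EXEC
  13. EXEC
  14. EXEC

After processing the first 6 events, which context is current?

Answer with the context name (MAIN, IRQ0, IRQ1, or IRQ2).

Answer: IRQ2

Derivation:
Event 1 (EXEC): [MAIN] PC=0: NOP
Event 2 (EXEC): [MAIN] PC=1: INC 4 -> ACC=4
Event 3 (EXEC): [MAIN] PC=2: INC 3 -> ACC=7
Event 4 (EXEC): [MAIN] PC=3: INC 4 -> ACC=11
Event 5 (INT 0): INT 0 arrives: push (MAIN, PC=4), enter IRQ0 at PC=0 (depth now 1)
Event 6 (INT 2): INT 2 arrives: push (IRQ0, PC=0), enter IRQ2 at PC=0 (depth now 2)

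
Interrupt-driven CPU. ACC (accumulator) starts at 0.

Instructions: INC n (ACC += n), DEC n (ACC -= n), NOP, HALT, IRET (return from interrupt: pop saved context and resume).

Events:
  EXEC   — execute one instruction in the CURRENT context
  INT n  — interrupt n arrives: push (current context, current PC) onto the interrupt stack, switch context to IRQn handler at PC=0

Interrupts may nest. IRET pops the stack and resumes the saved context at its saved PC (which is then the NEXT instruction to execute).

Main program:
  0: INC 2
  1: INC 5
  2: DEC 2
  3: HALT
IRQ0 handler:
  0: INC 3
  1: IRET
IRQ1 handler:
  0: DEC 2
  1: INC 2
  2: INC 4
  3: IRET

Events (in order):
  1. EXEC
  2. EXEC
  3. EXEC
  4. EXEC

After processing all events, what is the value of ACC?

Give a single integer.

Event 1 (EXEC): [MAIN] PC=0: INC 2 -> ACC=2
Event 2 (EXEC): [MAIN] PC=1: INC 5 -> ACC=7
Event 3 (EXEC): [MAIN] PC=2: DEC 2 -> ACC=5
Event 4 (EXEC): [MAIN] PC=3: HALT

Answer: 5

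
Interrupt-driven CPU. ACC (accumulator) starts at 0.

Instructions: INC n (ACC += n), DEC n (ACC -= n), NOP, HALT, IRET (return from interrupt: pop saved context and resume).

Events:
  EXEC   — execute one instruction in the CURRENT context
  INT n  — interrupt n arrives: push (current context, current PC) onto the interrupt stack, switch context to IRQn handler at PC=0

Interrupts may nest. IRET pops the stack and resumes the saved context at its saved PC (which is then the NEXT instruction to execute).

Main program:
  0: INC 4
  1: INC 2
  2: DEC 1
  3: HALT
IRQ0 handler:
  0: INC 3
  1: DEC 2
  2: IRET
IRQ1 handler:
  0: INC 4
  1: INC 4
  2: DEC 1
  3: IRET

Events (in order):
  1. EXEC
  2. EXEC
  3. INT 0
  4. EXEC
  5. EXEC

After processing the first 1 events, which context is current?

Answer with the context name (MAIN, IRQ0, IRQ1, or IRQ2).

Answer: MAIN

Derivation:
Event 1 (EXEC): [MAIN] PC=0: INC 4 -> ACC=4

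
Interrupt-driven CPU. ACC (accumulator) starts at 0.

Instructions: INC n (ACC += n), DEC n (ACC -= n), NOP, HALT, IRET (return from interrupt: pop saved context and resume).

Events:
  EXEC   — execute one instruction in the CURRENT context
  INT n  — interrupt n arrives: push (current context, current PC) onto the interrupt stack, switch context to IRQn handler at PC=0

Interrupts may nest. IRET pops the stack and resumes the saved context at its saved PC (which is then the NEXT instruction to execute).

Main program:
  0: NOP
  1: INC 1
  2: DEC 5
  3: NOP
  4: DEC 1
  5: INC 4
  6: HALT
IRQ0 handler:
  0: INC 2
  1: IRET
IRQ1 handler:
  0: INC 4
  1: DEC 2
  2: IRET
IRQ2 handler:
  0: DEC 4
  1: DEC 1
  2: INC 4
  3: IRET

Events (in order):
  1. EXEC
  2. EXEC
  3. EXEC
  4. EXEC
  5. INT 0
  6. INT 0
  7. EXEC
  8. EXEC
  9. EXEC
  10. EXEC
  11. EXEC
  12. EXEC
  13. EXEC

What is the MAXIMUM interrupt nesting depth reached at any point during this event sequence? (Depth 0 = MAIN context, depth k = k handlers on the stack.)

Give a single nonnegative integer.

Event 1 (EXEC): [MAIN] PC=0: NOP [depth=0]
Event 2 (EXEC): [MAIN] PC=1: INC 1 -> ACC=1 [depth=0]
Event 3 (EXEC): [MAIN] PC=2: DEC 5 -> ACC=-4 [depth=0]
Event 4 (EXEC): [MAIN] PC=3: NOP [depth=0]
Event 5 (INT 0): INT 0 arrives: push (MAIN, PC=4), enter IRQ0 at PC=0 (depth now 1) [depth=1]
Event 6 (INT 0): INT 0 arrives: push (IRQ0, PC=0), enter IRQ0 at PC=0 (depth now 2) [depth=2]
Event 7 (EXEC): [IRQ0] PC=0: INC 2 -> ACC=-2 [depth=2]
Event 8 (EXEC): [IRQ0] PC=1: IRET -> resume IRQ0 at PC=0 (depth now 1) [depth=1]
Event 9 (EXEC): [IRQ0] PC=0: INC 2 -> ACC=0 [depth=1]
Event 10 (EXEC): [IRQ0] PC=1: IRET -> resume MAIN at PC=4 (depth now 0) [depth=0]
Event 11 (EXEC): [MAIN] PC=4: DEC 1 -> ACC=-1 [depth=0]
Event 12 (EXEC): [MAIN] PC=5: INC 4 -> ACC=3 [depth=0]
Event 13 (EXEC): [MAIN] PC=6: HALT [depth=0]
Max depth observed: 2

Answer: 2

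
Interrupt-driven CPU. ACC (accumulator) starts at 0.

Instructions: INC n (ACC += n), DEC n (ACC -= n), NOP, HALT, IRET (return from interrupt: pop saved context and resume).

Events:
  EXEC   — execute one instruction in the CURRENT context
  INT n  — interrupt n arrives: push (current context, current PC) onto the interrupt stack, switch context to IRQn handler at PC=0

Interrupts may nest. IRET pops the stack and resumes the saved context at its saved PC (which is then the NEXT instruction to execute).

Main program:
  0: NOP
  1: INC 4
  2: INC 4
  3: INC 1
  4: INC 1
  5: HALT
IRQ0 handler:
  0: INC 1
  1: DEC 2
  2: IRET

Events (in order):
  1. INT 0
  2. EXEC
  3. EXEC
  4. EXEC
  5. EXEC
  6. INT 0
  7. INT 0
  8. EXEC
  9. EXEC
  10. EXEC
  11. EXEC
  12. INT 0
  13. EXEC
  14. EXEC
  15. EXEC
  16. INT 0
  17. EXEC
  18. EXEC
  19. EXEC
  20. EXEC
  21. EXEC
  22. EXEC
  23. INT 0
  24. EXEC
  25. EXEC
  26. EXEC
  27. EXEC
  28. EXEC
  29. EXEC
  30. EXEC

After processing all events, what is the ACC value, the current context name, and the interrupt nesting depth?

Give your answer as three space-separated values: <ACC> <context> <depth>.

Event 1 (INT 0): INT 0 arrives: push (MAIN, PC=0), enter IRQ0 at PC=0 (depth now 1)
Event 2 (EXEC): [IRQ0] PC=0: INC 1 -> ACC=1
Event 3 (EXEC): [IRQ0] PC=1: DEC 2 -> ACC=-1
Event 4 (EXEC): [IRQ0] PC=2: IRET -> resume MAIN at PC=0 (depth now 0)
Event 5 (EXEC): [MAIN] PC=0: NOP
Event 6 (INT 0): INT 0 arrives: push (MAIN, PC=1), enter IRQ0 at PC=0 (depth now 1)
Event 7 (INT 0): INT 0 arrives: push (IRQ0, PC=0), enter IRQ0 at PC=0 (depth now 2)
Event 8 (EXEC): [IRQ0] PC=0: INC 1 -> ACC=0
Event 9 (EXEC): [IRQ0] PC=1: DEC 2 -> ACC=-2
Event 10 (EXEC): [IRQ0] PC=2: IRET -> resume IRQ0 at PC=0 (depth now 1)
Event 11 (EXEC): [IRQ0] PC=0: INC 1 -> ACC=-1
Event 12 (INT 0): INT 0 arrives: push (IRQ0, PC=1), enter IRQ0 at PC=0 (depth now 2)
Event 13 (EXEC): [IRQ0] PC=0: INC 1 -> ACC=0
Event 14 (EXEC): [IRQ0] PC=1: DEC 2 -> ACC=-2
Event 15 (EXEC): [IRQ0] PC=2: IRET -> resume IRQ0 at PC=1 (depth now 1)
Event 16 (INT 0): INT 0 arrives: push (IRQ0, PC=1), enter IRQ0 at PC=0 (depth now 2)
Event 17 (EXEC): [IRQ0] PC=0: INC 1 -> ACC=-1
Event 18 (EXEC): [IRQ0] PC=1: DEC 2 -> ACC=-3
Event 19 (EXEC): [IRQ0] PC=2: IRET -> resume IRQ0 at PC=1 (depth now 1)
Event 20 (EXEC): [IRQ0] PC=1: DEC 2 -> ACC=-5
Event 21 (EXEC): [IRQ0] PC=2: IRET -> resume MAIN at PC=1 (depth now 0)
Event 22 (EXEC): [MAIN] PC=1: INC 4 -> ACC=-1
Event 23 (INT 0): INT 0 arrives: push (MAIN, PC=2), enter IRQ0 at PC=0 (depth now 1)
Event 24 (EXEC): [IRQ0] PC=0: INC 1 -> ACC=0
Event 25 (EXEC): [IRQ0] PC=1: DEC 2 -> ACC=-2
Event 26 (EXEC): [IRQ0] PC=2: IRET -> resume MAIN at PC=2 (depth now 0)
Event 27 (EXEC): [MAIN] PC=2: INC 4 -> ACC=2
Event 28 (EXEC): [MAIN] PC=3: INC 1 -> ACC=3
Event 29 (EXEC): [MAIN] PC=4: INC 1 -> ACC=4
Event 30 (EXEC): [MAIN] PC=5: HALT

Answer: 4 MAIN 0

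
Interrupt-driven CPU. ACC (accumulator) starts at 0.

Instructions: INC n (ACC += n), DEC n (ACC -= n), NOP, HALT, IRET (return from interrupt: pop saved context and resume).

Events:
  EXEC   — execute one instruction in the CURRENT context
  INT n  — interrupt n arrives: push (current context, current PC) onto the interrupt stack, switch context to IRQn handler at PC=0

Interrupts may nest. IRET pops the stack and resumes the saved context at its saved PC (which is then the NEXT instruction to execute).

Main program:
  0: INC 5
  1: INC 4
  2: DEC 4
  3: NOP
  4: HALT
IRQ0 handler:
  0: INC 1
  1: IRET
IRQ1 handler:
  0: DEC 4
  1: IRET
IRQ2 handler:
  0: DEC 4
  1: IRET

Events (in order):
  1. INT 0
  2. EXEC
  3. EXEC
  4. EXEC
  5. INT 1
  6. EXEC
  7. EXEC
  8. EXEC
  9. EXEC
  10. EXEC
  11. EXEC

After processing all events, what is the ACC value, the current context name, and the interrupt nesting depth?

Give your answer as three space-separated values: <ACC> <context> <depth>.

Event 1 (INT 0): INT 0 arrives: push (MAIN, PC=0), enter IRQ0 at PC=0 (depth now 1)
Event 2 (EXEC): [IRQ0] PC=0: INC 1 -> ACC=1
Event 3 (EXEC): [IRQ0] PC=1: IRET -> resume MAIN at PC=0 (depth now 0)
Event 4 (EXEC): [MAIN] PC=0: INC 5 -> ACC=6
Event 5 (INT 1): INT 1 arrives: push (MAIN, PC=1), enter IRQ1 at PC=0 (depth now 1)
Event 6 (EXEC): [IRQ1] PC=0: DEC 4 -> ACC=2
Event 7 (EXEC): [IRQ1] PC=1: IRET -> resume MAIN at PC=1 (depth now 0)
Event 8 (EXEC): [MAIN] PC=1: INC 4 -> ACC=6
Event 9 (EXEC): [MAIN] PC=2: DEC 4 -> ACC=2
Event 10 (EXEC): [MAIN] PC=3: NOP
Event 11 (EXEC): [MAIN] PC=4: HALT

Answer: 2 MAIN 0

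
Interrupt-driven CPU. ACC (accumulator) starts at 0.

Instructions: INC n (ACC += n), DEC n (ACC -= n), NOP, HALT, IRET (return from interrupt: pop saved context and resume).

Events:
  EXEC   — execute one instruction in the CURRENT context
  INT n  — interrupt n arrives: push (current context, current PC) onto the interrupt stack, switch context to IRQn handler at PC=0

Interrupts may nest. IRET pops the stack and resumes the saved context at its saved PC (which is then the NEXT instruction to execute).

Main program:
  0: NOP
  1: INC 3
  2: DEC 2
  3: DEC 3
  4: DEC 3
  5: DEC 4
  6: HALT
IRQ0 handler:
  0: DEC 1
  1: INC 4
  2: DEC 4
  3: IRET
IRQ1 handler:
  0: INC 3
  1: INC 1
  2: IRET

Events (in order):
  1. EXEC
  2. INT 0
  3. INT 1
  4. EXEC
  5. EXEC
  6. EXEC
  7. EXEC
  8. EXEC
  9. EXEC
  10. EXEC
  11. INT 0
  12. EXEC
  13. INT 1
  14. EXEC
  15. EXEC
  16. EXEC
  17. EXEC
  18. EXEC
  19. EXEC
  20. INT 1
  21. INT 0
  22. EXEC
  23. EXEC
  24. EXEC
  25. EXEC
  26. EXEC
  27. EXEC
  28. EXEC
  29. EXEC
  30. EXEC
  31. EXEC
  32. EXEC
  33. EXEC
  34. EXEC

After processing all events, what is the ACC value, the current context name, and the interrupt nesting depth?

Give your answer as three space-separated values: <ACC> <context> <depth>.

Event 1 (EXEC): [MAIN] PC=0: NOP
Event 2 (INT 0): INT 0 arrives: push (MAIN, PC=1), enter IRQ0 at PC=0 (depth now 1)
Event 3 (INT 1): INT 1 arrives: push (IRQ0, PC=0), enter IRQ1 at PC=0 (depth now 2)
Event 4 (EXEC): [IRQ1] PC=0: INC 3 -> ACC=3
Event 5 (EXEC): [IRQ1] PC=1: INC 1 -> ACC=4
Event 6 (EXEC): [IRQ1] PC=2: IRET -> resume IRQ0 at PC=0 (depth now 1)
Event 7 (EXEC): [IRQ0] PC=0: DEC 1 -> ACC=3
Event 8 (EXEC): [IRQ0] PC=1: INC 4 -> ACC=7
Event 9 (EXEC): [IRQ0] PC=2: DEC 4 -> ACC=3
Event 10 (EXEC): [IRQ0] PC=3: IRET -> resume MAIN at PC=1 (depth now 0)
Event 11 (INT 0): INT 0 arrives: push (MAIN, PC=1), enter IRQ0 at PC=0 (depth now 1)
Event 12 (EXEC): [IRQ0] PC=0: DEC 1 -> ACC=2
Event 13 (INT 1): INT 1 arrives: push (IRQ0, PC=1), enter IRQ1 at PC=0 (depth now 2)
Event 14 (EXEC): [IRQ1] PC=0: INC 3 -> ACC=5
Event 15 (EXEC): [IRQ1] PC=1: INC 1 -> ACC=6
Event 16 (EXEC): [IRQ1] PC=2: IRET -> resume IRQ0 at PC=1 (depth now 1)
Event 17 (EXEC): [IRQ0] PC=1: INC 4 -> ACC=10
Event 18 (EXEC): [IRQ0] PC=2: DEC 4 -> ACC=6
Event 19 (EXEC): [IRQ0] PC=3: IRET -> resume MAIN at PC=1 (depth now 0)
Event 20 (INT 1): INT 1 arrives: push (MAIN, PC=1), enter IRQ1 at PC=0 (depth now 1)
Event 21 (INT 0): INT 0 arrives: push (IRQ1, PC=0), enter IRQ0 at PC=0 (depth now 2)
Event 22 (EXEC): [IRQ0] PC=0: DEC 1 -> ACC=5
Event 23 (EXEC): [IRQ0] PC=1: INC 4 -> ACC=9
Event 24 (EXEC): [IRQ0] PC=2: DEC 4 -> ACC=5
Event 25 (EXEC): [IRQ0] PC=3: IRET -> resume IRQ1 at PC=0 (depth now 1)
Event 26 (EXEC): [IRQ1] PC=0: INC 3 -> ACC=8
Event 27 (EXEC): [IRQ1] PC=1: INC 1 -> ACC=9
Event 28 (EXEC): [IRQ1] PC=2: IRET -> resume MAIN at PC=1 (depth now 0)
Event 29 (EXEC): [MAIN] PC=1: INC 3 -> ACC=12
Event 30 (EXEC): [MAIN] PC=2: DEC 2 -> ACC=10
Event 31 (EXEC): [MAIN] PC=3: DEC 3 -> ACC=7
Event 32 (EXEC): [MAIN] PC=4: DEC 3 -> ACC=4
Event 33 (EXEC): [MAIN] PC=5: DEC 4 -> ACC=0
Event 34 (EXEC): [MAIN] PC=6: HALT

Answer: 0 MAIN 0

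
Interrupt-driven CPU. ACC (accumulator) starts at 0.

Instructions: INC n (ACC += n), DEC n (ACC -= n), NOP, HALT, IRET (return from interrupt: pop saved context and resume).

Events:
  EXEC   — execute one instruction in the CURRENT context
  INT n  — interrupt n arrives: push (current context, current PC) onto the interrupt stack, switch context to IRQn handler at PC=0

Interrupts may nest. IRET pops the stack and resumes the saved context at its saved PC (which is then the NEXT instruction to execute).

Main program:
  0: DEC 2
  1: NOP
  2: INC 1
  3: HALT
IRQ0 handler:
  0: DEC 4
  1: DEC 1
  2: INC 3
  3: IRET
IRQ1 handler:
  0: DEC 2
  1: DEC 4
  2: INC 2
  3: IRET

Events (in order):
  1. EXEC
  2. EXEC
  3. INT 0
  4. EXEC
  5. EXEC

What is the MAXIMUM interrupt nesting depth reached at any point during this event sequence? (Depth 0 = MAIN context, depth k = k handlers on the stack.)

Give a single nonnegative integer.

Answer: 1

Derivation:
Event 1 (EXEC): [MAIN] PC=0: DEC 2 -> ACC=-2 [depth=0]
Event 2 (EXEC): [MAIN] PC=1: NOP [depth=0]
Event 3 (INT 0): INT 0 arrives: push (MAIN, PC=2), enter IRQ0 at PC=0 (depth now 1) [depth=1]
Event 4 (EXEC): [IRQ0] PC=0: DEC 4 -> ACC=-6 [depth=1]
Event 5 (EXEC): [IRQ0] PC=1: DEC 1 -> ACC=-7 [depth=1]
Max depth observed: 1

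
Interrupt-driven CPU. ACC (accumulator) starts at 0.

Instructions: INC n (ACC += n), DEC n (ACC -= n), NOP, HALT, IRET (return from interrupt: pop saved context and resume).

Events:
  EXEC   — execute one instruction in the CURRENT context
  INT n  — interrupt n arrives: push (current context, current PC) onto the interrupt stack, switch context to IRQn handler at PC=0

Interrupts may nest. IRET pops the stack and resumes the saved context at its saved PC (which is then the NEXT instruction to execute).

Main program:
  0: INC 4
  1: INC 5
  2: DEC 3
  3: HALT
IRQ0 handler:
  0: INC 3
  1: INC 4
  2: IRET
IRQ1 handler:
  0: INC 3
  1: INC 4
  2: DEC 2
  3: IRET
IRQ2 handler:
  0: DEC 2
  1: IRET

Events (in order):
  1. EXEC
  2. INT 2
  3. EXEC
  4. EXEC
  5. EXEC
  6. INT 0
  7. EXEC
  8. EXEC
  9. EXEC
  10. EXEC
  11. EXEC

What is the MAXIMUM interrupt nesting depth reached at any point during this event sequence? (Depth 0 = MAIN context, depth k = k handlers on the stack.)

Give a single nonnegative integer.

Answer: 1

Derivation:
Event 1 (EXEC): [MAIN] PC=0: INC 4 -> ACC=4 [depth=0]
Event 2 (INT 2): INT 2 arrives: push (MAIN, PC=1), enter IRQ2 at PC=0 (depth now 1) [depth=1]
Event 3 (EXEC): [IRQ2] PC=0: DEC 2 -> ACC=2 [depth=1]
Event 4 (EXEC): [IRQ2] PC=1: IRET -> resume MAIN at PC=1 (depth now 0) [depth=0]
Event 5 (EXEC): [MAIN] PC=1: INC 5 -> ACC=7 [depth=0]
Event 6 (INT 0): INT 0 arrives: push (MAIN, PC=2), enter IRQ0 at PC=0 (depth now 1) [depth=1]
Event 7 (EXEC): [IRQ0] PC=0: INC 3 -> ACC=10 [depth=1]
Event 8 (EXEC): [IRQ0] PC=1: INC 4 -> ACC=14 [depth=1]
Event 9 (EXEC): [IRQ0] PC=2: IRET -> resume MAIN at PC=2 (depth now 0) [depth=0]
Event 10 (EXEC): [MAIN] PC=2: DEC 3 -> ACC=11 [depth=0]
Event 11 (EXEC): [MAIN] PC=3: HALT [depth=0]
Max depth observed: 1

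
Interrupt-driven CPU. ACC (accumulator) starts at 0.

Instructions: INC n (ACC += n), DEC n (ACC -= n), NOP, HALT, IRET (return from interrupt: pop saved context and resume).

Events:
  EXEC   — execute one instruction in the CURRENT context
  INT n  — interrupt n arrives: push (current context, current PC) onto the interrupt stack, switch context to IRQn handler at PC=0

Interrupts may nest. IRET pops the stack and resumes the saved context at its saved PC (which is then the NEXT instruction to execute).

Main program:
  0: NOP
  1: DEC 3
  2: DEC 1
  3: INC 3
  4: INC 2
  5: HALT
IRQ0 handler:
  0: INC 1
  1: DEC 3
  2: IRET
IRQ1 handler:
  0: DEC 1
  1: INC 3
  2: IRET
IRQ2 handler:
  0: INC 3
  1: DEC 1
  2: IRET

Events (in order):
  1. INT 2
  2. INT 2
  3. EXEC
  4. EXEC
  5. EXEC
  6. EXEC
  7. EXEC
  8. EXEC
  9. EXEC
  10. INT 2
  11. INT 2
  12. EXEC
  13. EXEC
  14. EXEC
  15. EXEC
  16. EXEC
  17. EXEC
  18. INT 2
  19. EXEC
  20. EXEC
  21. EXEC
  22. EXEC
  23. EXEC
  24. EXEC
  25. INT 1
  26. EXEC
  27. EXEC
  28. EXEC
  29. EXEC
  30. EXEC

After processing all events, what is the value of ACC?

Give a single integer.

Event 1 (INT 2): INT 2 arrives: push (MAIN, PC=0), enter IRQ2 at PC=0 (depth now 1)
Event 2 (INT 2): INT 2 arrives: push (IRQ2, PC=0), enter IRQ2 at PC=0 (depth now 2)
Event 3 (EXEC): [IRQ2] PC=0: INC 3 -> ACC=3
Event 4 (EXEC): [IRQ2] PC=1: DEC 1 -> ACC=2
Event 5 (EXEC): [IRQ2] PC=2: IRET -> resume IRQ2 at PC=0 (depth now 1)
Event 6 (EXEC): [IRQ2] PC=0: INC 3 -> ACC=5
Event 7 (EXEC): [IRQ2] PC=1: DEC 1 -> ACC=4
Event 8 (EXEC): [IRQ2] PC=2: IRET -> resume MAIN at PC=0 (depth now 0)
Event 9 (EXEC): [MAIN] PC=0: NOP
Event 10 (INT 2): INT 2 arrives: push (MAIN, PC=1), enter IRQ2 at PC=0 (depth now 1)
Event 11 (INT 2): INT 2 arrives: push (IRQ2, PC=0), enter IRQ2 at PC=0 (depth now 2)
Event 12 (EXEC): [IRQ2] PC=0: INC 3 -> ACC=7
Event 13 (EXEC): [IRQ2] PC=1: DEC 1 -> ACC=6
Event 14 (EXEC): [IRQ2] PC=2: IRET -> resume IRQ2 at PC=0 (depth now 1)
Event 15 (EXEC): [IRQ2] PC=0: INC 3 -> ACC=9
Event 16 (EXEC): [IRQ2] PC=1: DEC 1 -> ACC=8
Event 17 (EXEC): [IRQ2] PC=2: IRET -> resume MAIN at PC=1 (depth now 0)
Event 18 (INT 2): INT 2 arrives: push (MAIN, PC=1), enter IRQ2 at PC=0 (depth now 1)
Event 19 (EXEC): [IRQ2] PC=0: INC 3 -> ACC=11
Event 20 (EXEC): [IRQ2] PC=1: DEC 1 -> ACC=10
Event 21 (EXEC): [IRQ2] PC=2: IRET -> resume MAIN at PC=1 (depth now 0)
Event 22 (EXEC): [MAIN] PC=1: DEC 3 -> ACC=7
Event 23 (EXEC): [MAIN] PC=2: DEC 1 -> ACC=6
Event 24 (EXEC): [MAIN] PC=3: INC 3 -> ACC=9
Event 25 (INT 1): INT 1 arrives: push (MAIN, PC=4), enter IRQ1 at PC=0 (depth now 1)
Event 26 (EXEC): [IRQ1] PC=0: DEC 1 -> ACC=8
Event 27 (EXEC): [IRQ1] PC=1: INC 3 -> ACC=11
Event 28 (EXEC): [IRQ1] PC=2: IRET -> resume MAIN at PC=4 (depth now 0)
Event 29 (EXEC): [MAIN] PC=4: INC 2 -> ACC=13
Event 30 (EXEC): [MAIN] PC=5: HALT

Answer: 13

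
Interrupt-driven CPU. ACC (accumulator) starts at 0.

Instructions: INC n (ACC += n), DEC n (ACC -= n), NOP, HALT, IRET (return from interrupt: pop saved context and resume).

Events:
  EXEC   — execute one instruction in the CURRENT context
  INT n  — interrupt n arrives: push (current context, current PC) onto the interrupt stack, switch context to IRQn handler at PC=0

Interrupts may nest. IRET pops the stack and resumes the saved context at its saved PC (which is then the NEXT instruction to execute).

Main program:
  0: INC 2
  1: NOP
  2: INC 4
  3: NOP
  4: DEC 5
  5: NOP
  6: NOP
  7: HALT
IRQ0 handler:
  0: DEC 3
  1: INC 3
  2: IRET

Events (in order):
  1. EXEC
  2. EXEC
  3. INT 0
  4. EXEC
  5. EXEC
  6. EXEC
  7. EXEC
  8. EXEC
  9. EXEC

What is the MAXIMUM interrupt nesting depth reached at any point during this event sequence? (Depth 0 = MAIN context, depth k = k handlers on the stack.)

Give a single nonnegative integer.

Answer: 1

Derivation:
Event 1 (EXEC): [MAIN] PC=0: INC 2 -> ACC=2 [depth=0]
Event 2 (EXEC): [MAIN] PC=1: NOP [depth=0]
Event 3 (INT 0): INT 0 arrives: push (MAIN, PC=2), enter IRQ0 at PC=0 (depth now 1) [depth=1]
Event 4 (EXEC): [IRQ0] PC=0: DEC 3 -> ACC=-1 [depth=1]
Event 5 (EXEC): [IRQ0] PC=1: INC 3 -> ACC=2 [depth=1]
Event 6 (EXEC): [IRQ0] PC=2: IRET -> resume MAIN at PC=2 (depth now 0) [depth=0]
Event 7 (EXEC): [MAIN] PC=2: INC 4 -> ACC=6 [depth=0]
Event 8 (EXEC): [MAIN] PC=3: NOP [depth=0]
Event 9 (EXEC): [MAIN] PC=4: DEC 5 -> ACC=1 [depth=0]
Max depth observed: 1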